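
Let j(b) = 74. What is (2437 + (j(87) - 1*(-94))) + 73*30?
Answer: 4795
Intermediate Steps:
(2437 + (j(87) - 1*(-94))) + 73*30 = (2437 + (74 - 1*(-94))) + 73*30 = (2437 + (74 + 94)) + 2190 = (2437 + 168) + 2190 = 2605 + 2190 = 4795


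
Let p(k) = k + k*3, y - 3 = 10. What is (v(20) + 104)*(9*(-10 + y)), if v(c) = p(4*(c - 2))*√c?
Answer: 2808 + 15552*√5 ≈ 37583.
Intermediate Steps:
y = 13 (y = 3 + 10 = 13)
p(k) = 4*k (p(k) = k + 3*k = 4*k)
v(c) = √c*(-32 + 16*c) (v(c) = (4*(4*(c - 2)))*√c = (4*(4*(-2 + c)))*√c = (4*(-8 + 4*c))*√c = (-32 + 16*c)*√c = √c*(-32 + 16*c))
(v(20) + 104)*(9*(-10 + y)) = (16*√20*(-2 + 20) + 104)*(9*(-10 + 13)) = (16*(2*√5)*18 + 104)*(9*3) = (576*√5 + 104)*27 = (104 + 576*√5)*27 = 2808 + 15552*√5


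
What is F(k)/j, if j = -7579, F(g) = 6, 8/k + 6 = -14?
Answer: -6/7579 ≈ -0.00079166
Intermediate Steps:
k = -⅖ (k = 8/(-6 - 14) = 8/(-20) = 8*(-1/20) = -⅖ ≈ -0.40000)
F(k)/j = 6/(-7579) = 6*(-1/7579) = -6/7579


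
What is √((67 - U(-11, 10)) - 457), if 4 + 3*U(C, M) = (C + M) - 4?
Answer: 3*I*√43 ≈ 19.672*I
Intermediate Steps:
U(C, M) = -8/3 + C/3 + M/3 (U(C, M) = -4/3 + ((C + M) - 4)/3 = -4/3 + (-4 + C + M)/3 = -4/3 + (-4/3 + C/3 + M/3) = -8/3 + C/3 + M/3)
√((67 - U(-11, 10)) - 457) = √((67 - (-8/3 + (⅓)*(-11) + (⅓)*10)) - 457) = √((67 - (-8/3 - 11/3 + 10/3)) - 457) = √((67 - 1*(-3)) - 457) = √((67 + 3) - 457) = √(70 - 457) = √(-387) = 3*I*√43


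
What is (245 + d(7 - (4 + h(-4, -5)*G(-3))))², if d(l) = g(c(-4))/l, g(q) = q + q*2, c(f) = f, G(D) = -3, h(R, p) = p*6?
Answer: 50537881/841 ≈ 60093.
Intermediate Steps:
h(R, p) = 6*p
g(q) = 3*q (g(q) = q + 2*q = 3*q)
d(l) = -12/l (d(l) = (3*(-4))/l = -12/l)
(245 + d(7 - (4 + h(-4, -5)*G(-3))))² = (245 - 12/(7 - (4 + (6*(-5))*(-3))))² = (245 - 12/(7 - (4 - 30*(-3))))² = (245 - 12/(7 - (4 + 90)))² = (245 - 12/(7 - 1*94))² = (245 - 12/(7 - 94))² = (245 - 12/(-87))² = (245 - 12*(-1/87))² = (245 + 4/29)² = (7109/29)² = 50537881/841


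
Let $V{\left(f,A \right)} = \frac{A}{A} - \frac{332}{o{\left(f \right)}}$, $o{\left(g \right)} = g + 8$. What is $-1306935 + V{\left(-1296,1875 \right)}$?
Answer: $- \frac{420832665}{322} \approx -1.3069 \cdot 10^{6}$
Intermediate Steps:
$o{\left(g \right)} = 8 + g$
$V{\left(f,A \right)} = 1 - \frac{332}{8 + f}$ ($V{\left(f,A \right)} = \frac{A}{A} - \frac{332}{8 + f} = 1 - \frac{332}{8 + f}$)
$-1306935 + V{\left(-1296,1875 \right)} = -1306935 + \frac{-324 - 1296}{8 - 1296} = -1306935 + \frac{1}{-1288} \left(-1620\right) = -1306935 - - \frac{405}{322} = -1306935 + \frac{405}{322} = - \frac{420832665}{322}$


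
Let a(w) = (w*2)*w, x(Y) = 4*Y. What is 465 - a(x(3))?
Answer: 177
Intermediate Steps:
a(w) = 2*w**2 (a(w) = (2*w)*w = 2*w**2)
465 - a(x(3)) = 465 - 2*(4*3)**2 = 465 - 2*12**2 = 465 - 2*144 = 465 - 1*288 = 465 - 288 = 177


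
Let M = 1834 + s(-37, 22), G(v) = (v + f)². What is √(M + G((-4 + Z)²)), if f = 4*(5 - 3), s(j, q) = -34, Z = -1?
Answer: 3*√321 ≈ 53.749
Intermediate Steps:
f = 8 (f = 4*2 = 8)
G(v) = (8 + v)² (G(v) = (v + 8)² = (8 + v)²)
M = 1800 (M = 1834 - 34 = 1800)
√(M + G((-4 + Z)²)) = √(1800 + (8 + (-4 - 1)²)²) = √(1800 + (8 + (-5)²)²) = √(1800 + (8 + 25)²) = √(1800 + 33²) = √(1800 + 1089) = √2889 = 3*√321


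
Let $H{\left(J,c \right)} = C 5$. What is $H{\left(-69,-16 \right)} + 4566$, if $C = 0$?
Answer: $4566$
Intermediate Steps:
$H{\left(J,c \right)} = 0$ ($H{\left(J,c \right)} = 0 \cdot 5 = 0$)
$H{\left(-69,-16 \right)} + 4566 = 0 + 4566 = 4566$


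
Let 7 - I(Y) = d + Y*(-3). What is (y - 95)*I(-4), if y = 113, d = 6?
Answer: -198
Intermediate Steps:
I(Y) = 1 + 3*Y (I(Y) = 7 - (6 + Y*(-3)) = 7 - (6 - 3*Y) = 7 + (-6 + 3*Y) = 1 + 3*Y)
(y - 95)*I(-4) = (113 - 95)*(1 + 3*(-4)) = 18*(1 - 12) = 18*(-11) = -198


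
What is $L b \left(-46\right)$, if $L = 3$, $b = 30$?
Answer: $-4140$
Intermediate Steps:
$L b \left(-46\right) = 3 \cdot 30 \left(-46\right) = 3 \left(-1380\right) = -4140$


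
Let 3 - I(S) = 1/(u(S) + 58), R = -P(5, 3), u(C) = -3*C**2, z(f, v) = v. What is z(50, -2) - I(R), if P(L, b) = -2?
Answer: -229/46 ≈ -4.9783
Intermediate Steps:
R = 2 (R = -1*(-2) = 2)
I(S) = 3 - 1/(58 - 3*S**2) (I(S) = 3 - 1/(-3*S**2 + 58) = 3 - 1/(58 - 3*S**2))
z(50, -2) - I(R) = -2 - (-173 + 9*2**2)/(-58 + 3*2**2) = -2 - (-173 + 9*4)/(-58 + 3*4) = -2 - (-173 + 36)/(-58 + 12) = -2 - (-137)/(-46) = -2 - (-1)*(-137)/46 = -2 - 1*137/46 = -2 - 137/46 = -229/46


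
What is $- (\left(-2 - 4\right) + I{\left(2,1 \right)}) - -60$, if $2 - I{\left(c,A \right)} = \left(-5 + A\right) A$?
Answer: $60$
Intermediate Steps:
$I{\left(c,A \right)} = 2 - A \left(-5 + A\right)$ ($I{\left(c,A \right)} = 2 - \left(-5 + A\right) A = 2 - A \left(-5 + A\right)$)
$- (\left(-2 - 4\right) + I{\left(2,1 \right)}) - -60 = - (\left(-2 - 4\right) + \left(2 - 1^{2} + 5 \cdot 1\right)) - -60 = - (-6 + \left(2 - 1 + 5\right)) + 60 = - (-6 + 6) + 60 = \left(-1\right) 0 + 60 = 0 + 60 = 60$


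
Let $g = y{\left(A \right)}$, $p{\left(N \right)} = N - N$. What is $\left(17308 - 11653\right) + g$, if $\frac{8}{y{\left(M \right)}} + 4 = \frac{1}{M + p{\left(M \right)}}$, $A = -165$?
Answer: $\frac{3736635}{661} \approx 5653.0$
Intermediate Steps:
$p{\left(N \right)} = 0$
$y{\left(M \right)} = \frac{8}{-4 + \frac{1}{M}}$ ($y{\left(M \right)} = \frac{8}{-4 + \frac{1}{M + 0}} = \frac{8}{-4 + \frac{1}{M}}$)
$g = - \frac{1320}{661}$ ($g = \left(-8\right) \left(-165\right) \frac{1}{-1 + 4 \left(-165\right)} = \left(-8\right) \left(-165\right) \frac{1}{-1 - 660} = \left(-8\right) \left(-165\right) \frac{1}{-661} = \left(-8\right) \left(-165\right) \left(- \frac{1}{661}\right) = - \frac{1320}{661} \approx -1.997$)
$\left(17308 - 11653\right) + g = \left(17308 - 11653\right) - \frac{1320}{661} = 5655 - \frac{1320}{661} = \frac{3736635}{661}$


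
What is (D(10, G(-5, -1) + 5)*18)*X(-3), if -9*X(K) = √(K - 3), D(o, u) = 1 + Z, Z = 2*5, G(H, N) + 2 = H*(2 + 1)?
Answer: -22*I*√6 ≈ -53.889*I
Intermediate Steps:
G(H, N) = -2 + 3*H (G(H, N) = -2 + H*(2 + 1) = -2 + H*3 = -2 + 3*H)
Z = 10
D(o, u) = 11 (D(o, u) = 1 + 10 = 11)
X(K) = -√(-3 + K)/9 (X(K) = -√(K - 3)/9 = -√(-3 + K)/9)
(D(10, G(-5, -1) + 5)*18)*X(-3) = (11*18)*(-√(-3 - 3)/9) = 198*(-I*√6/9) = -22*I*√6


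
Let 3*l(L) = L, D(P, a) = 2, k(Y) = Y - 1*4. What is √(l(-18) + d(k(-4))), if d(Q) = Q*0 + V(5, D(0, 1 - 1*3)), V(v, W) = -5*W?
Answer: 4*I ≈ 4.0*I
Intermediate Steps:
k(Y) = -4 + Y (k(Y) = Y - 4 = -4 + Y)
l(L) = L/3
d(Q) = -10 (d(Q) = Q*0 - 5*2 = 0 - 10 = -10)
√(l(-18) + d(k(-4))) = √((⅓)*(-18) - 10) = √(-6 - 10) = √(-16) = 4*I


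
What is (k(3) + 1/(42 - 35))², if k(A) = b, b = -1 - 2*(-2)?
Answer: 484/49 ≈ 9.8775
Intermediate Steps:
b = 3 (b = -1 + 4 = 3)
k(A) = 3
(k(3) + 1/(42 - 35))² = (3 + 1/(42 - 35))² = (3 + 1/7)² = (3 + ⅐)² = (22/7)² = 484/49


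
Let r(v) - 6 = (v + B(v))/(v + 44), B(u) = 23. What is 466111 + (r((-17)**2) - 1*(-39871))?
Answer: 56164772/111 ≈ 5.0599e+5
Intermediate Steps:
r(v) = 6 + (23 + v)/(44 + v) (r(v) = 6 + (v + 23)/(v + 44) = 6 + (23 + v)/(44 + v))
466111 + (r((-17)**2) - 1*(-39871)) = 466111 + (7*(41 + (-17)**2)/(44 + (-17)**2) - 1*(-39871)) = 466111 + (7*(41 + 289)/(44 + 289) + 39871) = 466111 + (7*330/333 + 39871) = 466111 + (7*(1/333)*330 + 39871) = 466111 + (770/111 + 39871) = 466111 + 4426451/111 = 56164772/111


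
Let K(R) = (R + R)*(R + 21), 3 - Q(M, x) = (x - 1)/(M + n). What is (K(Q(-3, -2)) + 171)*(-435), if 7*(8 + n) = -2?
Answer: -816586785/6241 ≈ -1.3084e+5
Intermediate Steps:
n = -58/7 (n = -8 + (1/7)*(-2) = -8 - 2/7 = -58/7 ≈ -8.2857)
Q(M, x) = 3 - (-1 + x)/(-58/7 + M) (Q(M, x) = 3 - (x - 1)/(M - 58/7) = 3 - (-1 + x)/(-58/7 + M))
K(R) = 2*R*(21 + R) (K(R) = (2*R)*(21 + R) = 2*R*(21 + R))
(K(Q(-3, -2)) + 171)*(-435) = (2*((-167 - 7*(-2) + 21*(-3))/(-58 + 7*(-3)))*(21 + (-167 - 7*(-2) + 21*(-3))/(-58 + 7*(-3))) + 171)*(-435) = (2*((-167 + 14 - 63)/(-58 - 21))*(21 + (-167 + 14 - 63)/(-58 - 21)) + 171)*(-435) = (2*(-216/(-79))*(21 - 216/(-79)) + 171)*(-435) = (2*(-1/79*(-216))*(21 - 1/79*(-216)) + 171)*(-435) = (2*(216/79)*(21 + 216/79) + 171)*(-435) = (2*(216/79)*(1875/79) + 171)*(-435) = (810000/6241 + 171)*(-435) = (1877211/6241)*(-435) = -816586785/6241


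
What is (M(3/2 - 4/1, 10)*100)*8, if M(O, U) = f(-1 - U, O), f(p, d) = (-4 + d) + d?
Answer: -7200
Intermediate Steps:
f(p, d) = -4 + 2*d
M(O, U) = -4 + 2*O
(M(3/2 - 4/1, 10)*100)*8 = ((-4 + 2*(3/2 - 4/1))*100)*8 = ((-4 + 2*(3*(½) - 4*1))*100)*8 = ((-4 + 2*(3/2 - 4))*100)*8 = ((-4 + 2*(-5/2))*100)*8 = ((-4 - 5)*100)*8 = -9*100*8 = -900*8 = -7200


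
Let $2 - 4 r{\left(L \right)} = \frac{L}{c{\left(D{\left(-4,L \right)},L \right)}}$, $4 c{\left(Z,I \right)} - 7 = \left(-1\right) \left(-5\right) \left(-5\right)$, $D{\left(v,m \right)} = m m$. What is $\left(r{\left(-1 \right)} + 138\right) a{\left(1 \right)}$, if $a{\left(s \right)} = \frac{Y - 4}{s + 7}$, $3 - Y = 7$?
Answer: $- \frac{1246}{9} \approx -138.44$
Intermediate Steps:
$Y = -4$ ($Y = 3 - 7 = -4$)
$D{\left(v,m \right)} = m^{2}$
$c{\left(Z,I \right)} = - \frac{9}{2}$ ($c{\left(Z,I \right)} = \frac{7}{4} + \frac{\left(-1\right) \left(-5\right) \left(-5\right)}{4} = \frac{7}{4} + \frac{5 \left(-5\right)}{4} = \frac{7}{4} + \frac{1}{4} \left(-25\right) = \frac{7}{4} - \frac{25}{4} = - \frac{9}{2}$)
$a{\left(s \right)} = - \frac{8}{7 + s}$ ($a{\left(s \right)} = \frac{-4 - 4}{s + 7} = - \frac{8}{7 + s}$)
$r{\left(L \right)} = \frac{1}{2} + \frac{L}{18}$ ($r{\left(L \right)} = \frac{1}{2} - \frac{L \frac{1}{- \frac{9}{2}}}{4} = \frac{1}{2} - \frac{L \left(- \frac{2}{9}\right)}{4} = \frac{1}{2} - \frac{\left(- \frac{2}{9}\right) L}{4} = \frac{1}{2} + \frac{L}{18}$)
$\left(r{\left(-1 \right)} + 138\right) a{\left(1 \right)} = \left(\left(\frac{1}{2} + \frac{1}{18} \left(-1\right)\right) + 138\right) \left(- \frac{8}{7 + 1}\right) = \left(\left(\frac{1}{2} - \frac{1}{18}\right) + 138\right) \left(- \frac{8}{8}\right) = \left(\frac{4}{9} + 138\right) \left(\left(-8\right) \frac{1}{8}\right) = \frac{1246}{9} \left(-1\right) = - \frac{1246}{9}$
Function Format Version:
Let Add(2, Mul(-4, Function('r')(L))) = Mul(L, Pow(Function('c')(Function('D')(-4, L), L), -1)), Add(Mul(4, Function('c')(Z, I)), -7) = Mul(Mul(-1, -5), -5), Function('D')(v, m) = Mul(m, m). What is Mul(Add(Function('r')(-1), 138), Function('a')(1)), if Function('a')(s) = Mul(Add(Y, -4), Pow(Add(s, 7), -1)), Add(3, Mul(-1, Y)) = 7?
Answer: Rational(-1246, 9) ≈ -138.44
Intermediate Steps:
Y = -4 (Y = Add(3, Mul(-1, 7)) = Add(3, -7) = -4)
Function('D')(v, m) = Pow(m, 2)
Function('c')(Z, I) = Rational(-9, 2) (Function('c')(Z, I) = Add(Rational(7, 4), Mul(Rational(1, 4), Mul(Mul(-1, -5), -5))) = Add(Rational(7, 4), Mul(Rational(1, 4), Mul(5, -5))) = Add(Rational(7, 4), Mul(Rational(1, 4), -25)) = Add(Rational(7, 4), Rational(-25, 4)) = Rational(-9, 2))
Function('a')(s) = Mul(-8, Pow(Add(7, s), -1)) (Function('a')(s) = Mul(Add(-4, -4), Pow(Add(s, 7), -1)) = Mul(-8, Pow(Add(7, s), -1)))
Function('r')(L) = Add(Rational(1, 2), Mul(Rational(1, 18), L)) (Function('r')(L) = Add(Rational(1, 2), Mul(Rational(-1, 4), Mul(L, Pow(Rational(-9, 2), -1)))) = Add(Rational(1, 2), Mul(Rational(-1, 4), Mul(L, Rational(-2, 9)))) = Add(Rational(1, 2), Mul(Rational(-1, 4), Mul(Rational(-2, 9), L))) = Add(Rational(1, 2), Mul(Rational(1, 18), L)))
Mul(Add(Function('r')(-1), 138), Function('a')(1)) = Mul(Add(Add(Rational(1, 2), Mul(Rational(1, 18), -1)), 138), Mul(-8, Pow(Add(7, 1), -1))) = Mul(Add(Add(Rational(1, 2), Rational(-1, 18)), 138), Mul(-8, Pow(8, -1))) = Mul(Add(Rational(4, 9), 138), Mul(-8, Rational(1, 8))) = Mul(Rational(1246, 9), -1) = Rational(-1246, 9)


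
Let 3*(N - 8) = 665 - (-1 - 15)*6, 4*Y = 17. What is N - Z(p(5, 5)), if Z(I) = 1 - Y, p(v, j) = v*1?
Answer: 3179/12 ≈ 264.92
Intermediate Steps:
Y = 17/4 (Y = (¼)*17 = 17/4 ≈ 4.2500)
p(v, j) = v
Z(I) = -13/4 (Z(I) = 1 - 1*17/4 = 1 - 17/4 = -13/4)
N = 785/3 (N = 8 + (665 - (-1 - 15)*6)/3 = 8 + (665 - (-16)*6)/3 = 8 + (665 - 1*(-96))/3 = 8 + (665 + 96)/3 = 8 + (⅓)*761 = 8 + 761/3 = 785/3 ≈ 261.67)
N - Z(p(5, 5)) = 785/3 - 1*(-13/4) = 785/3 + 13/4 = 3179/12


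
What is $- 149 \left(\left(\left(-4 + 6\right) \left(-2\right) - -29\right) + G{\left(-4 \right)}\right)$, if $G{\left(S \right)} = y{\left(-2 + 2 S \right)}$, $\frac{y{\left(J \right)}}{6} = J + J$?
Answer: $14155$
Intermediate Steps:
$y{\left(J \right)} = 12 J$ ($y{\left(J \right)} = 6 \left(J + J\right) = 6 \cdot 2 J = 12 J$)
$G{\left(S \right)} = -24 + 24 S$ ($G{\left(S \right)} = 12 \left(-2 + 2 S\right) = -24 + 24 S$)
$- 149 \left(\left(\left(-4 + 6\right) \left(-2\right) - -29\right) + G{\left(-4 \right)}\right) = - 149 \left(\left(\left(-4 + 6\right) \left(-2\right) - -29\right) + \left(-24 + 24 \left(-4\right)\right)\right) = - 149 \left(\left(2 \left(-2\right) + 29\right) - 120\right) = - 149 \left(\left(-4 + 29\right) - 120\right) = - 149 \left(25 - 120\right) = \left(-149\right) \left(-95\right) = 14155$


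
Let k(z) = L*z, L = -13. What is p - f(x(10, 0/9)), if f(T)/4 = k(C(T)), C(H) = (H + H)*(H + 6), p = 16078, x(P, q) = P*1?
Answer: 32718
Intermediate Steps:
x(P, q) = P
C(H) = 2*H*(6 + H) (C(H) = (2*H)*(6 + H) = 2*H*(6 + H))
k(z) = -13*z
f(T) = -104*T*(6 + T) (f(T) = 4*(-26*T*(6 + T)) = -104*T*(6 + T))
p - f(x(10, 0/9)) = 16078 - (-104)*10*(6 + 10) = 16078 - (-104)*10*16 = 16078 - 1*(-16640) = 16078 + 16640 = 32718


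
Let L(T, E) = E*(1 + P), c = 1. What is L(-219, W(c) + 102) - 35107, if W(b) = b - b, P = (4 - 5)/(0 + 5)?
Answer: -175127/5 ≈ -35025.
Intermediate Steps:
P = -⅕ (P = -1/5 = -1*⅕ = -⅕ ≈ -0.20000)
W(b) = 0
L(T, E) = 4*E/5 (L(T, E) = E*(1 - ⅕) = E*(⅘) = 4*E/5)
L(-219, W(c) + 102) - 35107 = 4*(0 + 102)/5 - 35107 = (⅘)*102 - 35107 = 408/5 - 35107 = -175127/5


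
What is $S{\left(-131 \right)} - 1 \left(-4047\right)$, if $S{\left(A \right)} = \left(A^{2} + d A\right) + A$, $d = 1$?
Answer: $20946$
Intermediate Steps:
$S{\left(A \right)} = A^{2} + 2 A$ ($S{\left(A \right)} = \left(A^{2} + 1 A\right) + A = \left(A^{2} + A\right) + A = \left(A + A^{2}\right) + A = A^{2} + 2 A$)
$S{\left(-131 \right)} - 1 \left(-4047\right) = - 131 \left(2 - 131\right) - 1 \left(-4047\right) = \left(-131\right) \left(-129\right) - -4047 = 16899 + 4047 = 20946$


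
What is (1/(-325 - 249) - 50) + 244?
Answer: 111355/574 ≈ 194.00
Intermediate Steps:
(1/(-325 - 249) - 50) + 244 = (1/(-574) - 50) + 244 = (-1/574 - 50) + 244 = -28701/574 + 244 = 111355/574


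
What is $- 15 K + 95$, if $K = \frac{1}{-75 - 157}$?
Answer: $\frac{22055}{232} \approx 95.065$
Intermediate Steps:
$K = - \frac{1}{232}$ ($K = \frac{1}{-232} = - \frac{1}{232} \approx -0.0043103$)
$- 15 K + 95 = \left(-15\right) \left(- \frac{1}{232}\right) + 95 = \frac{15}{232} + 95 = \frac{22055}{232}$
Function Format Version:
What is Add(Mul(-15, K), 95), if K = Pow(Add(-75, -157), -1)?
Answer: Rational(22055, 232) ≈ 95.065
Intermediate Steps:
K = Rational(-1, 232) (K = Pow(-232, -1) = Rational(-1, 232) ≈ -0.0043103)
Add(Mul(-15, K), 95) = Add(Mul(-15, Rational(-1, 232)), 95) = Add(Rational(15, 232), 95) = Rational(22055, 232)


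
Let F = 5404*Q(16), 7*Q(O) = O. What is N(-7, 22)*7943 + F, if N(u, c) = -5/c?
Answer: 232029/22 ≈ 10547.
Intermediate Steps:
Q(O) = O/7
F = 12352 (F = 5404*((⅐)*16) = 5404*(16/7) = 12352)
N(-7, 22)*7943 + F = -5/22*7943 + 12352 = -39715/22 + 12352 = 232029/22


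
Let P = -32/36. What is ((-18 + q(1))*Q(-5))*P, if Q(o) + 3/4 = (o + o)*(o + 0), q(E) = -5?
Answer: 9062/9 ≈ 1006.9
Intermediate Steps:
P = -8/9 (P = -32*1/36 = -8/9 ≈ -0.88889)
Q(o) = -¾ + 2*o² (Q(o) = -¾ + (o + o)*(o + 0) = -¾ + (2*o)*o = -¾ + 2*o²)
((-18 + q(1))*Q(-5))*P = ((-18 - 5)*(-¾ + 2*(-5)²))*(-8/9) = -23*(-¾ + 2*25)*(-8/9) = -23*(-¾ + 50)*(-8/9) = -23*197/4*(-8/9) = -4531/4*(-8/9) = 9062/9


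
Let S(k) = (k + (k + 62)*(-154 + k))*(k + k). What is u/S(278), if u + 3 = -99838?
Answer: -99841/23595528 ≈ -0.0042313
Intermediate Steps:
u = -99841 (u = -3 - 99838 = -99841)
S(k) = 2*k*(k + (-154 + k)*(62 + k)) (S(k) = (k + (62 + k)*(-154 + k))*(2*k) = (k + (-154 + k)*(62 + k))*(2*k) = 2*k*(k + (-154 + k)*(62 + k)))
u/S(278) = -99841*1/(556*(-9548 + 278² - 91*278)) = -99841*1/(556*(-9548 + 77284 - 25298)) = -99841/(2*278*42438) = -99841/23595528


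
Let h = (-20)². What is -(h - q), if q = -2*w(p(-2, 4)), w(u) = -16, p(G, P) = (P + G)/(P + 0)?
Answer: -368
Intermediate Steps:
h = 400
p(G, P) = (G + P)/P
q = 32 (q = -2*(-16) = 32)
-(h - q) = -(400 - 1*32) = -(400 - 32) = -1*368 = -368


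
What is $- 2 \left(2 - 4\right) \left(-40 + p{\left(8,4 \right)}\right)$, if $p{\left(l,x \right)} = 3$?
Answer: $-148$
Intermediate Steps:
$- 2 \left(2 - 4\right) \left(-40 + p{\left(8,4 \right)}\right) = - 2 \left(2 - 4\right) \left(-40 + 3\right) = \left(-2\right) \left(-2\right) \left(-37\right) = 4 \left(-37\right) = -148$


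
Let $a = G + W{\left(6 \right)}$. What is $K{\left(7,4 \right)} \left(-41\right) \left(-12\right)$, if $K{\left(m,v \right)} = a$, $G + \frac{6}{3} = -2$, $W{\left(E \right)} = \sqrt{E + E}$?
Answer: $-1968 + 984 \sqrt{3} \approx -263.66$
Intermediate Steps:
$W{\left(E \right)} = \sqrt{2} \sqrt{E}$ ($W{\left(E \right)} = \sqrt{2 E} = \sqrt{2} \sqrt{E}$)
$G = -4$ ($G = -2 - 2 = -4$)
$a = -4 + 2 \sqrt{3}$ ($a = -4 + \sqrt{2} \sqrt{6} = -4 + 2 \sqrt{3} \approx -0.5359$)
$K{\left(m,v \right)} = -4 + 2 \sqrt{3}$
$K{\left(7,4 \right)} \left(-41\right) \left(-12\right) = \left(-4 + 2 \sqrt{3}\right) \left(-41\right) \left(-12\right) = \left(164 - 82 \sqrt{3}\right) \left(-12\right) = -1968 + 984 \sqrt{3}$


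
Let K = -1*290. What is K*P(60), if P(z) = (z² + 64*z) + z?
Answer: -2175000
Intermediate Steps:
P(z) = z² + 65*z
K = -290
K*P(60) = -17400*(65 + 60) = -17400*125 = -290*7500 = -2175000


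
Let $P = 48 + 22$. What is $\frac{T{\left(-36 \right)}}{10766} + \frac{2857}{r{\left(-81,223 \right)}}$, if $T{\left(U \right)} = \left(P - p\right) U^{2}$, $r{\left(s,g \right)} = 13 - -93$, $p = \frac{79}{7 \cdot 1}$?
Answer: $\frac{135885385}{3994186} \approx 34.021$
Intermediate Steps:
$p = \frac{79}{7} \approx 11.286$
$P = 70$
$r{\left(s,g \right)} = 106$ ($r{\left(s,g \right)} = 13 + 93 = 106$)
$T{\left(U \right)} = \frac{411 U^{2}}{7}$ ($T{\left(U \right)} = \left(70 - \frac{79}{7}\right) U^{2} = \frac{411 U^{2}}{7}$)
$\frac{T{\left(-36 \right)}}{10766} + \frac{2857}{r{\left(-81,223 \right)}} = \frac{\frac{411}{7} \left(-36\right)^{2}}{10766} + \frac{2857}{106} = \frac{411}{7} \cdot 1296 \cdot \frac{1}{10766} + 2857 \cdot \frac{1}{106} = \frac{532656}{7} \cdot \frac{1}{10766} + \frac{2857}{106} = \frac{266328}{37681} + \frac{2857}{106} = \frac{135885385}{3994186}$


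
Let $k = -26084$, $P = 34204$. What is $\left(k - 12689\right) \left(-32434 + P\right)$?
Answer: $-68628210$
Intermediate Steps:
$\left(k - 12689\right) \left(-32434 + P\right) = \left(-26084 - 12689\right) \left(-32434 + 34204\right) = \left(-38773\right) 1770 = -68628210$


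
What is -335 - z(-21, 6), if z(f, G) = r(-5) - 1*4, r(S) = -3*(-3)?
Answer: -340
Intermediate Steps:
r(S) = 9
z(f, G) = 5 (z(f, G) = 9 - 1*4 = 9 - 4 = 5)
-335 - z(-21, 6) = -335 - 1*5 = -335 - 5 = -340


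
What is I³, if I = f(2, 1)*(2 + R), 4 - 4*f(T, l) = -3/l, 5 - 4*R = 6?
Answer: 117649/4096 ≈ 28.723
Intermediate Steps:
R = -¼ (R = 5/4 - ¼*6 = 5/4 - 3/2 = -¼ ≈ -0.25000)
f(T, l) = 1 + 3/(4*l) (f(T, l) = 1 - (-3)/(4*l) = 1 + 3/(4*l))
I = 49/16 (I = ((¾ + 1)/1)*(2 - ¼) = (1*(7/4))*(7/4) = (7/4)*(7/4) = 49/16 ≈ 3.0625)
I³ = (49/16)³ = 117649/4096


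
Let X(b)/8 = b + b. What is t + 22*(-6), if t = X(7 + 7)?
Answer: 92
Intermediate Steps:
X(b) = 16*b (X(b) = 8*(b + b) = 8*(2*b) = 16*b)
t = 224 (t = 16*(7 + 7) = 16*14 = 224)
t + 22*(-6) = 224 + 22*(-6) = 224 - 132 = 92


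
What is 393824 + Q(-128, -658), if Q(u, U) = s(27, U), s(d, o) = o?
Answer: 393166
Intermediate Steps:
Q(u, U) = U
393824 + Q(-128, -658) = 393824 - 658 = 393166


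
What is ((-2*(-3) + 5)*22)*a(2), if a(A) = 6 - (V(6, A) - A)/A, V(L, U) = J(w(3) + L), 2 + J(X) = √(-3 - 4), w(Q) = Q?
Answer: 1936 - 121*I*√7 ≈ 1936.0 - 320.14*I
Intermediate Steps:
J(X) = -2 + I*√7 (J(X) = -2 + √(-3 - 4) = -2 + √(-7) = -2 + I*√7)
V(L, U) = -2 + I*√7
a(A) = 6 - (-2 - A + I*√7)/A (a(A) = 6 - ((-2 + I*√7) - A)/A = 6 - (-2 - A + I*√7)/A)
((-2*(-3) + 5)*22)*a(2) = ((-2*(-3) + 5)*22)*((2 + 7*2 - I*√7)/2) = ((6 + 5)*22)*((2 + 14 - I*√7)/2) = (11*22)*((16 - I*√7)/2) = 242*(8 - I*√7/2) = 1936 - 121*I*√7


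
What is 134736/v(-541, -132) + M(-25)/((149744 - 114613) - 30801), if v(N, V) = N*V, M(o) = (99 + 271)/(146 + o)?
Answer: 53498981/28344613 ≈ 1.8874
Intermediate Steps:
M(o) = 370/(146 + o)
134736/v(-541, -132) + M(-25)/((149744 - 114613) - 30801) = 134736/((-541*(-132))) + (370/(146 - 25))/((149744 - 114613) - 30801) = 134736/71412 + (370/121)/(35131 - 30801) = 134736*(1/71412) + (370*(1/121))/4330 = 11228/5951 + (370/121)*(1/4330) = 11228/5951 + 37/52393 = 53498981/28344613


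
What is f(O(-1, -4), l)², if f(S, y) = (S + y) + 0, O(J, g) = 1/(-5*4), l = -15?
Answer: 90601/400 ≈ 226.50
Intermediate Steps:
O(J, g) = -1/20 (O(J, g) = 1/(-20) = -1/20)
f(S, y) = S + y
f(O(-1, -4), l)² = (-1/20 - 15)² = (-301/20)² = 90601/400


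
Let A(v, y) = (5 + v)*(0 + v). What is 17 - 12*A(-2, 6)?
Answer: 89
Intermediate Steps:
A(v, y) = v*(5 + v) (A(v, y) = (5 + v)*v = v*(5 + v))
17 - 12*A(-2, 6) = 17 - (-24)*(5 - 2) = 17 - (-24)*3 = 17 - 12*(-6) = 17 + 72 = 89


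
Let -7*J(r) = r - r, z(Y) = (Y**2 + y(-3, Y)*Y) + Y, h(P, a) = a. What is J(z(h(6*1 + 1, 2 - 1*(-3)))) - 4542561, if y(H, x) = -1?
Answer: -4542561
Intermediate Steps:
z(Y) = Y**2 (z(Y) = (Y**2 - Y) + Y = Y**2)
J(r) = 0 (J(r) = -(r - r)/7 = -1/7*0 = 0)
J(z(h(6*1 + 1, 2 - 1*(-3)))) - 4542561 = 0 - 4542561 = -4542561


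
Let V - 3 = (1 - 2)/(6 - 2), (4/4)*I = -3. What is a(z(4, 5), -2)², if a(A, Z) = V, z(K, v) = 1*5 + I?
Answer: 121/16 ≈ 7.5625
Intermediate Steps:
I = -3
z(K, v) = 2 (z(K, v) = 1*5 - 3 = 5 - 3 = 2)
V = 11/4 (V = 3 + (1 - 2)/(6 - 2) = 3 - 1/4 = 3 - 1*¼ = 3 - ¼ = 11/4 ≈ 2.7500)
a(A, Z) = 11/4
a(z(4, 5), -2)² = (11/4)² = 121/16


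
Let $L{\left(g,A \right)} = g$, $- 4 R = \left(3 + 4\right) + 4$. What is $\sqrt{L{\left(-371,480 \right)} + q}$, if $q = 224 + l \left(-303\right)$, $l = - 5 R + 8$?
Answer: $\frac{i \sqrt{26949}}{2} \approx 82.081 i$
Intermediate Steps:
$R = - \frac{11}{4}$ ($R = - \frac{\left(3 + 4\right) + 4}{4} = - \frac{7 + 4}{4} = \left(- \frac{1}{4}\right) 11 = - \frac{11}{4} \approx -2.75$)
$l = \frac{87}{4}$ ($l = \left(-5\right) \left(- \frac{11}{4}\right) + 8 = \frac{55}{4} + 8 = \frac{87}{4} \approx 21.75$)
$q = - \frac{25465}{4}$ ($q = 224 + \frac{87}{4} \left(-303\right) = 224 - \frac{26361}{4} = - \frac{25465}{4} \approx -6366.3$)
$\sqrt{L{\left(-371,480 \right)} + q} = \sqrt{-371 - \frac{25465}{4}} = \sqrt{- \frac{26949}{4}} = \frac{i \sqrt{26949}}{2}$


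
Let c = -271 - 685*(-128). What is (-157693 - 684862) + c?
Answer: -755146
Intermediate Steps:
c = 87409 (c = -271 + 87680 = 87409)
(-157693 - 684862) + c = (-157693 - 684862) + 87409 = -842555 + 87409 = -755146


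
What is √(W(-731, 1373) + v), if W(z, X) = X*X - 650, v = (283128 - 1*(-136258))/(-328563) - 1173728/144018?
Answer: √17864359623210377763521/97364169 ≈ 1372.8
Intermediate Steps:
v = -8260050478/876277521 (v = (283128 + 136258)*(-1/328563) - 1173728*1/144018 = 419386*(-1/328563) - 586864/72009 = -419386/328563 - 586864/72009 = -8260050478/876277521 ≈ -9.4263)
W(z, X) = -650 + X² (W(z, X) = X² - 650 = -650 + X²)
√(W(-731, 1373) + v) = √((-650 + 1373²) - 8260050478/876277521) = √((-650 + 1885129) - 8260050478/876277521) = √(1884479 - 8260050478/876277521) = √(1651318326446081/876277521) = √17864359623210377763521/97364169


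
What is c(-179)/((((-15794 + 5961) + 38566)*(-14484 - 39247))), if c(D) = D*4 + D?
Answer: 895/1543852823 ≈ 5.7972e-7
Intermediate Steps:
c(D) = 5*D (c(D) = 4*D + D = 5*D)
c(-179)/((((-15794 + 5961) + 38566)*(-14484 - 39247))) = (5*(-179))/((((-15794 + 5961) + 38566)*(-14484 - 39247))) = -895*(-1/(53731*(-9833 + 38566))) = -895/(28733*(-53731)) = -895/(-1543852823) = -895*(-1/1543852823) = 895/1543852823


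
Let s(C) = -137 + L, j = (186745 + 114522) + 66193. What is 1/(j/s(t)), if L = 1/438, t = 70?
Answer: -12001/32189496 ≈ -0.00037282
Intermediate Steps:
L = 1/438 ≈ 0.0022831
j = 367460 (j = 301267 + 66193 = 367460)
s(C) = -60005/438 (s(C) = -137 + 1/438 = -60005/438)
1/(j/s(t)) = 1/(367460/(-60005/438)) = 1/(367460*(-438/60005)) = 1/(-32189496/12001) = -12001/32189496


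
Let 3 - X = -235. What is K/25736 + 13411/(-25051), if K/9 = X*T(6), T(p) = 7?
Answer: 15234599/322356268 ≈ 0.047260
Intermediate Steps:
X = 238 (X = 3 - 1*(-235) = 3 + 235 = 238)
K = 14994 (K = 9*(238*7) = 9*1666 = 14994)
K/25736 + 13411/(-25051) = 14994/25736 + 13411/(-25051) = 14994*(1/25736) + 13411*(-1/25051) = 7497/12868 - 13411/25051 = 15234599/322356268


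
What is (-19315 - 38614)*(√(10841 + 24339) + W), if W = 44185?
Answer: -2559592865 - 115858*√8795 ≈ -2.5705e+9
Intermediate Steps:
(-19315 - 38614)*(√(10841 + 24339) + W) = (-19315 - 38614)*(√(10841 + 24339) + 44185) = -57929*(√35180 + 44185) = -57929*(2*√8795 + 44185) = -57929*(44185 + 2*√8795) = -2559592865 - 115858*√8795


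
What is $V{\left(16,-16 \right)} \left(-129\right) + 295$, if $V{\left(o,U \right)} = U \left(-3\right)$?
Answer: $-5897$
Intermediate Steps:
$V{\left(o,U \right)} = - 3 U$
$V{\left(16,-16 \right)} \left(-129\right) + 295 = \left(-3\right) \left(-16\right) \left(-129\right) + 295 = 48 \left(-129\right) + 295 = -6192 + 295 = -5897$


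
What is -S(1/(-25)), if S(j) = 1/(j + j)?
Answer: 25/2 ≈ 12.500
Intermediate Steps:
S(j) = 1/(2*j)
-S(1/(-25)) = -1/(2*(1/(-25))) = -1/(2*(-1/25)) = -(-25)/2 = -1*(-25/2) = 25/2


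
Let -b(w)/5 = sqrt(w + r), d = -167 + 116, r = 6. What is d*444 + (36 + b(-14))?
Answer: -22608 - 10*I*sqrt(2) ≈ -22608.0 - 14.142*I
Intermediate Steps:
d = -51
b(w) = -5*sqrt(6 + w) (b(w) = -5*sqrt(w + 6) = -5*sqrt(6 + w))
d*444 + (36 + b(-14)) = -51*444 + (36 - 5*sqrt(6 - 14)) = -22644 + (36 - 10*I*sqrt(2)) = -22608 - 10*I*sqrt(2)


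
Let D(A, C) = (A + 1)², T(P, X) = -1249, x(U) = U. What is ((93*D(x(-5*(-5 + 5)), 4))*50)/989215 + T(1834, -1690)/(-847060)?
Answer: 1034871707/167584891580 ≈ 0.0061752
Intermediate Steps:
D(A, C) = (1 + A)²
((93*D(x(-5*(-5 + 5)), 4))*50)/989215 + T(1834, -1690)/(-847060) = ((93*(1 - 5*(-5 + 5))²)*50)/989215 - 1249/(-847060) = ((93*(1 - 5*0)²)*50)*(1/989215) - 1249*(-1/847060) = ((93*(1 + 0)²)*50)*(1/989215) + 1249/847060 = ((93*1²)*50)*(1/989215) + 1249/847060 = ((93*1)*50)*(1/989215) + 1249/847060 = (93*50)*(1/989215) + 1249/847060 = 4650*(1/989215) + 1249/847060 = 930/197843 + 1249/847060 = 1034871707/167584891580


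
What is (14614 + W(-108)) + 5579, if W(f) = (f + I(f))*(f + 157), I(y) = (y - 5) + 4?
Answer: 9560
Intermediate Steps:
I(y) = -1 + y (I(y) = (-5 + y) + 4 = -1 + y)
W(f) = (-1 + 2*f)*(157 + f) (W(f) = (f + (-1 + f))*(f + 157) = (-1 + 2*f)*(157 + f))
(14614 + W(-108)) + 5579 = (14614 + (-157 + 2*(-108)² + 313*(-108))) + 5579 = (14614 + (-157 + 2*11664 - 33804)) + 5579 = (14614 + (-157 + 23328 - 33804)) + 5579 = (14614 - 10633) + 5579 = 3981 + 5579 = 9560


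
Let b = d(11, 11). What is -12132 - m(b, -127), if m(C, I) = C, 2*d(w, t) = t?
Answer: -24275/2 ≈ -12138.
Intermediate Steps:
d(w, t) = t/2
b = 11/2 (b = (½)*11 = 11/2 ≈ 5.5000)
-12132 - m(b, -127) = -12132 - 1*11/2 = -12132 - 11/2 = -24275/2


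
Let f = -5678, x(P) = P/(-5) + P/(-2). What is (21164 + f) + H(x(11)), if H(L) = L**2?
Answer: 1554529/100 ≈ 15545.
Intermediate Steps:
x(P) = -7*P/10 (x(P) = P*(-1/5) + P*(-1/2) = -P/5 - P/2 = -7*P/10)
(21164 + f) + H(x(11)) = (21164 - 5678) + (-7/10*11)**2 = 15486 + (-77/10)**2 = 15486 + 5929/100 = 1554529/100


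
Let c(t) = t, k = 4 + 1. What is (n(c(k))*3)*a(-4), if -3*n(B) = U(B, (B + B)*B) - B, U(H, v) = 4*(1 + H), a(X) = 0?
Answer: 0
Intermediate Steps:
k = 5
U(H, v) = 4 + 4*H
n(B) = -4/3 - B (n(B) = -((4 + 4*B) - B)/3 = -(4 + 3*B)/3 = -4/3 - B)
(n(c(k))*3)*a(-4) = ((-4/3 - 1*5)*3)*0 = ((-4/3 - 5)*3)*0 = -19/3*3*0 = -19*0 = 0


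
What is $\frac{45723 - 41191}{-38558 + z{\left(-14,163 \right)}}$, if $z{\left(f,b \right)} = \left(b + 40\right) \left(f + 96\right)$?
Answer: $- \frac{103}{498} \approx -0.20683$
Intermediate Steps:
$z{\left(f,b \right)} = \left(40 + b\right) \left(96 + f\right)$
$\frac{45723 - 41191}{-38558 + z{\left(-14,163 \right)}} = \frac{45723 - 41191}{-38558 + \left(3840 + 40 \left(-14\right) + 96 \cdot 163 + 163 \left(-14\right)\right)} = \frac{4532}{-38558 + \left(3840 - 560 + 15648 - 2282\right)} = \frac{4532}{-38558 + 16646} = \frac{4532}{-21912} = 4532 \left(- \frac{1}{21912}\right) = - \frac{103}{498}$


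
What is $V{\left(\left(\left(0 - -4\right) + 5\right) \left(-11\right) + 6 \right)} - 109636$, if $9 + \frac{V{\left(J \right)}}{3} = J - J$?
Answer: $-109663$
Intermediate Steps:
$V{\left(J \right)} = -27$ ($V{\left(J \right)} = -27 + 3 \left(J - J\right) = -27 + 3 \cdot 0 = -27 + 0 = -27$)
$V{\left(\left(\left(0 - -4\right) + 5\right) \left(-11\right) + 6 \right)} - 109636 = -27 - 109636 = -109663$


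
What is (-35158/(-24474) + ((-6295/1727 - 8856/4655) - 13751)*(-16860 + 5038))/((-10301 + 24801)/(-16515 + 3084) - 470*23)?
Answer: -6511511376954686750461/432862991802233650 ≈ -15043.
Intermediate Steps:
(-35158/(-24474) + ((-6295/1727 - 8856/4655) - 13751)*(-16860 + 5038))/((-10301 + 24801)/(-16515 + 3084) - 470*23) = (-35158*(-1/24474) + ((-6295*1/1727 - 8856*1/4655) - 13751)*(-11822))/(14500/(-13431) - 10810) = (17579/12237 + ((-6295/1727 - 8856/4655) - 13751)*(-11822))/(14500*(-1/13431) - 10810) = (17579/12237 + (-44597537/8039185 - 13751)*(-11822))/(-14500/13431 - 10810) = (17579/12237 - 110591430472/8039185*(-11822))/(-145203610/13431) = (17579/12237 + 1307411891039984/8039185)*(-13431/145203610) = (15998799451977117323/98375506845)*(-13431/145203610) = -6511511376954686750461/432862991802233650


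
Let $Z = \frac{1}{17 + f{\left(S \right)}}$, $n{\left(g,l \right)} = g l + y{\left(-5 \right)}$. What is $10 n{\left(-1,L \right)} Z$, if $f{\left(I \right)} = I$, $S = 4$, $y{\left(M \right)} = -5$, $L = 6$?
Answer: $- \frac{110}{21} \approx -5.2381$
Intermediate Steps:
$n{\left(g,l \right)} = -5 + g l$ ($n{\left(g,l \right)} = g l - 5 = -5 + g l$)
$Z = \frac{1}{21}$ ($Z = \frac{1}{17 + 4} = \frac{1}{21} \approx 0.047619$)
$10 n{\left(-1,L \right)} Z = 10 \left(-5 - 6\right) \frac{1}{21} = 10 \left(-11\right) \frac{1}{21} = \left(-110\right) \frac{1}{21} = - \frac{110}{21}$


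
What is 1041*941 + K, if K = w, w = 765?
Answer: 980346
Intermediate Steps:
K = 765
1041*941 + K = 1041*941 + 765 = 979581 + 765 = 980346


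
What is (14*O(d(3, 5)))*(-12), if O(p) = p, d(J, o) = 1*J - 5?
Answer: 336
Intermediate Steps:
d(J, o) = -5 + J (d(J, o) = J - 5 = -5 + J)
(14*O(d(3, 5)))*(-12) = (14*(-5 + 3))*(-12) = (14*(-2))*(-12) = -28*(-12) = 336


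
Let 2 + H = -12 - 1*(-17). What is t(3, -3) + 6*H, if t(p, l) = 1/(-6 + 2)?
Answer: 71/4 ≈ 17.750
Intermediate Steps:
H = 3 (H = -2 + (-12 - 1*(-17)) = -2 + (-12 + 17) = -2 + 5 = 3)
t(p, l) = -¼ (t(p, l) = 1/(-4) = -¼)
t(3, -3) + 6*H = -¼ + 6*3 = -¼ + 18 = 71/4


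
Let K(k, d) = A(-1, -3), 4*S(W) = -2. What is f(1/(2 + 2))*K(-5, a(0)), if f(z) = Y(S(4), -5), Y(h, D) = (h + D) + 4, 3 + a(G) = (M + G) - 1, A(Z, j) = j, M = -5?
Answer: 9/2 ≈ 4.5000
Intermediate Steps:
S(W) = -1/2 (S(W) = (1/4)*(-2) = -1/2)
a(G) = -9 + G (a(G) = -3 + ((-5 + G) - 1) = -3 + (-6 + G) = -9 + G)
Y(h, D) = 4 + D + h (Y(h, D) = (D + h) + 4 = 4 + D + h)
K(k, d) = -3
f(z) = -3/2 (f(z) = 4 - 5 - 1/2 = -3/2)
f(1/(2 + 2))*K(-5, a(0)) = -3/2*(-3) = 9/2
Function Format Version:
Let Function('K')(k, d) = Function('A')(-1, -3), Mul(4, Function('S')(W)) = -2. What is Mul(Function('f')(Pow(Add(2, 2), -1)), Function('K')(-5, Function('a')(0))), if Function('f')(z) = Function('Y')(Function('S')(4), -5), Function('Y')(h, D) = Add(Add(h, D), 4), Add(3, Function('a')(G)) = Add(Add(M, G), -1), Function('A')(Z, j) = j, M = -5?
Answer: Rational(9, 2) ≈ 4.5000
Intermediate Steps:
Function('S')(W) = Rational(-1, 2) (Function('S')(W) = Mul(Rational(1, 4), -2) = Rational(-1, 2))
Function('a')(G) = Add(-9, G) (Function('a')(G) = Add(-3, Add(Add(-5, G), -1)) = Add(-3, Add(-6, G)) = Add(-9, G))
Function('Y')(h, D) = Add(4, D, h) (Function('Y')(h, D) = Add(Add(D, h), 4) = Add(4, D, h))
Function('K')(k, d) = -3
Function('f')(z) = Rational(-3, 2) (Function('f')(z) = Add(4, -5, Rational(-1, 2)) = Rational(-3, 2))
Mul(Function('f')(Pow(Add(2, 2), -1)), Function('K')(-5, Function('a')(0))) = Mul(Rational(-3, 2), -3) = Rational(9, 2)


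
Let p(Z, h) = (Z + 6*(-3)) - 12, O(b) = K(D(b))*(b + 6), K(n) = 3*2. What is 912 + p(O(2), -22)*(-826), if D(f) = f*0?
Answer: -13956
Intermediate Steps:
D(f) = 0
K(n) = 6
O(b) = 36 + 6*b (O(b) = 6*(b + 6) = 6*(6 + b) = 36 + 6*b)
p(Z, h) = -30 + Z (p(Z, h) = (Z - 18) - 12 = (-18 + Z) - 12 = -30 + Z)
912 + p(O(2), -22)*(-826) = 912 + (-30 + (36 + 6*2))*(-826) = 912 + (-30 + (36 + 12))*(-826) = 912 + (-30 + 48)*(-826) = 912 + 18*(-826) = 912 - 14868 = -13956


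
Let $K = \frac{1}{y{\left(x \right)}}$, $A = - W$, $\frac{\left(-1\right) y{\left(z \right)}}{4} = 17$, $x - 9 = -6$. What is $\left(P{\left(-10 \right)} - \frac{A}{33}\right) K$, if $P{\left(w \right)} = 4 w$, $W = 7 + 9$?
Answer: $\frac{326}{561} \approx 0.58111$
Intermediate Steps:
$x = 3$ ($x = 9 - 6 = 3$)
$W = 16$
$y{\left(z \right)} = -68$ ($y{\left(z \right)} = \left(-4\right) 17 = -68$)
$A = -16$ ($A = \left(-1\right) 16 = -16$)
$K = - \frac{1}{68}$ ($K = \frac{1}{-68} = - \frac{1}{68} \approx -0.014706$)
$\left(P{\left(-10 \right)} - \frac{A}{33}\right) K = \left(4 \left(-10\right) - - \frac{16}{33}\right) \left(- \frac{1}{68}\right) = \left(-40 - \left(-16\right) \frac{1}{33}\right) \left(- \frac{1}{68}\right) = \left(-40 - - \frac{16}{33}\right) \left(- \frac{1}{68}\right) = \left(-40 + \frac{16}{33}\right) \left(- \frac{1}{68}\right) = \left(- \frac{1304}{33}\right) \left(- \frac{1}{68}\right) = \frac{326}{561}$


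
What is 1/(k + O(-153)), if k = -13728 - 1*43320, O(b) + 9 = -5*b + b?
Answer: -1/56445 ≈ -1.7716e-5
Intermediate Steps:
O(b) = -9 - 4*b (O(b) = -9 + (-5*b + b) = -9 - 4*b)
k = -57048 (k = -13728 - 43320 = -57048)
1/(k + O(-153)) = 1/(-57048 + (-9 - 4*(-153))) = 1/(-57048 + (-9 + 612)) = 1/(-57048 + 603) = 1/(-56445) = -1/56445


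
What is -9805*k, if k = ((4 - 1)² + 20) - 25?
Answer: -39220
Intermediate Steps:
k = 4 (k = (3² + 20) - 25 = (9 + 20) - 25 = 29 - 25 = 4)
-9805*k = -9805*4 = -39220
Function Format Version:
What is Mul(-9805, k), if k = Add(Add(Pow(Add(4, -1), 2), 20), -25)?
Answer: -39220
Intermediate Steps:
k = 4 (k = Add(Add(Pow(3, 2), 20), -25) = Add(Add(9, 20), -25) = Add(29, -25) = 4)
Mul(-9805, k) = Mul(-9805, 4) = -39220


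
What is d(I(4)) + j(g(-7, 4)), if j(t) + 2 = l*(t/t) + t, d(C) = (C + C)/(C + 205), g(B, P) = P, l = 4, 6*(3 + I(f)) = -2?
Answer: 722/121 ≈ 5.9669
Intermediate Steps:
I(f) = -10/3 (I(f) = -3 + (⅙)*(-2) = -3 - ⅓ = -10/3)
d(C) = 2*C/(205 + C) (d(C) = (2*C)/(205 + C) = 2*C/(205 + C))
j(t) = 2 + t (j(t) = -2 + (4*(t/t) + t) = -2 + (4*1 + t) = -2 + (4 + t) = 2 + t)
d(I(4)) + j(g(-7, 4)) = 2*(-10/3)/(205 - 10/3) + (2 + 4) = 2*(-10/3)/(605/3) + 6 = 2*(-10/3)*(3/605) + 6 = -4/121 + 6 = 722/121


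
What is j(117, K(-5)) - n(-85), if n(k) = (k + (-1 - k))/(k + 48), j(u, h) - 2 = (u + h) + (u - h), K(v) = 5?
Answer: 8731/37 ≈ 235.97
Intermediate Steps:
j(u, h) = 2 + 2*u (j(u, h) = 2 + ((u + h) + (u - h)) = 2 + ((h + u) + (u - h)) = 2 + 2*u)
n(k) = -1/(48 + k)
j(117, K(-5)) - n(-85) = (2 + 2*117) - (-1)/(48 - 85) = (2 + 234) - (-1)/(-37) = 236 - (-1)*(-1)/37 = 236 - 1*1/37 = 236 - 1/37 = 8731/37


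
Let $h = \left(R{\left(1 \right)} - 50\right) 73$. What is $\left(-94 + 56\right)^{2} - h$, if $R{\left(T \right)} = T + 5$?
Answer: $4656$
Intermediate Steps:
$R{\left(T \right)} = 5 + T$
$h = -3212$ ($h = \left(\left(5 + 1\right) - 50\right) 73 = \left(6 - 50\right) 73 = \left(-44\right) 73 = -3212$)
$\left(-94 + 56\right)^{2} - h = \left(-94 + 56\right)^{2} - -3212 = \left(-38\right)^{2} + 3212 = 1444 + 3212 = 4656$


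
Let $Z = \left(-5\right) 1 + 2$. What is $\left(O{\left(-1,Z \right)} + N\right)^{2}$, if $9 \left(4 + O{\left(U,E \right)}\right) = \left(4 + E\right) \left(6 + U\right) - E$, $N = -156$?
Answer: $\frac{2050624}{81} \approx 25316.0$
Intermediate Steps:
$Z = -3$ ($Z = -5 + 2 = -3$)
$O{\left(U,E \right)} = -4 - \frac{E}{9} + \frac{\left(4 + E\right) \left(6 + U\right)}{9}$ ($O{\left(U,E \right)} = -4 + \frac{\left(4 + E\right) \left(6 + U\right) - E}{9} = -4 + \frac{- E + \left(4 + E\right) \left(6 + U\right)}{9} = -4 - \left(\frac{E}{9} - \frac{\left(4 + E\right) \left(6 + U\right)}{9}\right) = -4 - \frac{E}{9} + \frac{\left(4 + E\right) \left(6 + U\right)}{9}$)
$\left(O{\left(-1,Z \right)} + N\right)^{2} = \left(\left(- \frac{4}{3} + \frac{4}{9} \left(-1\right) + \frac{5}{9} \left(-3\right) + \frac{1}{9} \left(-3\right) \left(-1\right)\right) - 156\right)^{2} = \left(\left(- \frac{4}{3} - \frac{4}{9} - \frac{5}{3} + \frac{1}{3}\right) - 156\right)^{2} = \left(- \frac{28}{9} - 156\right)^{2} = \left(- \frac{1432}{9}\right)^{2} = \frac{2050624}{81}$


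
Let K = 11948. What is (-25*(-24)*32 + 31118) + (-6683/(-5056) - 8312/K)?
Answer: 759925578249/15102272 ≈ 50319.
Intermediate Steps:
(-25*(-24)*32 + 31118) + (-6683/(-5056) - 8312/K) = (-25*(-24)*32 + 31118) + (-6683/(-5056) - 8312/11948) = (600*32 + 31118) + (-6683*(-1/5056) - 8312*1/11948) = (19200 + 31118) + (6683/5056 - 2078/2987) = 50318 + 9455753/15102272 = 759925578249/15102272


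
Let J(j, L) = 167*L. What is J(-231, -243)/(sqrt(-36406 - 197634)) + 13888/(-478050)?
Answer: -6944/239025 + 40581*I*sqrt(58510)/117020 ≈ -0.029051 + 83.884*I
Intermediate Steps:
J(-231, -243)/(sqrt(-36406 - 197634)) + 13888/(-478050) = (167*(-243))/(sqrt(-36406 - 197634)) + 13888/(-478050) = -40581*(-I*sqrt(58510)/117020) + 13888*(-1/478050) = -40581*(-I*sqrt(58510)/117020) - 6944/239025 = -(-40581)*I*sqrt(58510)/117020 - 6944/239025 = 40581*I*sqrt(58510)/117020 - 6944/239025 = -6944/239025 + 40581*I*sqrt(58510)/117020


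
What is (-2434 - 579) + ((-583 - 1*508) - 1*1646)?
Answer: -5750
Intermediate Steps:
(-2434 - 579) + ((-583 - 1*508) - 1*1646) = -3013 + ((-583 - 508) - 1646) = -3013 + (-1091 - 1646) = -3013 - 2737 = -5750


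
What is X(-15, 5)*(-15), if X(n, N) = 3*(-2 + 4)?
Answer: -90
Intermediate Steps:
X(n, N) = 6 (X(n, N) = 3*2 = 6)
X(-15, 5)*(-15) = 6*(-15) = -90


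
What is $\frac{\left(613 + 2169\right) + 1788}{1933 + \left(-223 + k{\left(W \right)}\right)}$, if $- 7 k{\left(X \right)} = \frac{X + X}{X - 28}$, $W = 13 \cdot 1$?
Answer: $\frac{239925}{89788} \approx 2.6721$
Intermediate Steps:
$W = 13$
$k{\left(X \right)} = - \frac{2 X}{7 \left(-28 + X\right)}$ ($k{\left(X \right)} = - \frac{\left(X + X\right) \frac{1}{X - 28}}{7} = - \frac{2 X \frac{1}{-28 + X}}{7} = - \frac{2 X}{7 \left(-28 + X\right)}$)
$\frac{\left(613 + 2169\right) + 1788}{1933 + \left(-223 + k{\left(W \right)}\right)} = \frac{\left(613 + 2169\right) + 1788}{1933 - \left(223 + \frac{26}{-196 + 7 \cdot 13}\right)} = \frac{2782 + 1788}{1933 - \left(223 + \frac{26}{-196 + 91}\right)} = \frac{4570}{1933 - \left(223 + \frac{26}{-105}\right)} = \frac{4570}{1933 - \left(223 + 26 \left(- \frac{1}{105}\right)\right)} = \frac{4570}{1933 + \left(-223 + \frac{26}{105}\right)} = \frac{4570}{1933 - \frac{23389}{105}} = \frac{4570}{\frac{179576}{105}} = 4570 \cdot \frac{105}{179576} = \frac{239925}{89788}$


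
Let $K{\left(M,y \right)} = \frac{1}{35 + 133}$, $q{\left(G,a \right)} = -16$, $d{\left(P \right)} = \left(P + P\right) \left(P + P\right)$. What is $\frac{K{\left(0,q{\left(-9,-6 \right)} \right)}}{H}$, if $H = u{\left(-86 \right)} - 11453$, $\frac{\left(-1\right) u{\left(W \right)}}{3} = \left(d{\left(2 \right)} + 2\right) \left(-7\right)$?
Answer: $- \frac{1}{1860600} \approx -5.3746 \cdot 10^{-7}$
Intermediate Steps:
$d{\left(P \right)} = 4 P^{2}$ ($d{\left(P \right)} = 2 P 2 P = 4 P^{2}$)
$u{\left(W \right)} = 378$ ($u{\left(W \right)} = - 3 \left(4 \cdot 2^{2} + 2\right) \left(-7\right) = - 3 \left(4 \cdot 4 + 2\right) \left(-7\right) = - 3 \left(16 + 2\right) \left(-7\right) = - 3 \cdot 18 \left(-7\right) = \left(-3\right) \left(-126\right) = 378$)
$H = -11075$ ($H = 378 - 11453 = -11075$)
$K{\left(M,y \right)} = \frac{1}{168}$
$\frac{K{\left(0,q{\left(-9,-6 \right)} \right)}}{H} = \frac{1}{168 \left(-11075\right)} = \frac{1}{168} \left(- \frac{1}{11075}\right) = - \frac{1}{1860600}$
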